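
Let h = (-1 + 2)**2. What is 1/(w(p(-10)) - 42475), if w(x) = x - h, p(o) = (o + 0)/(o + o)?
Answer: -2/84951 ≈ -2.3543e-5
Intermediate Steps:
p(o) = 1/2 (p(o) = o/((2*o)) = o*(1/(2*o)) = 1/2)
h = 1 (h = 1**2 = 1)
w(x) = -1 + x (w(x) = x - 1*1 = x - 1 = -1 + x)
1/(w(p(-10)) - 42475) = 1/((-1 + 1/2) - 42475) = 1/(-1/2 - 42475) = 1/(-84951/2) = -2/84951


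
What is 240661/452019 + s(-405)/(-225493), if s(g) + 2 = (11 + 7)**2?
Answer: 54121820755/101927120367 ≈ 0.53099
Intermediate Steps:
s(g) = 322 (s(g) = -2 + (11 + 7)**2 = -2 + 18**2 = -2 + 324 = 322)
240661/452019 + s(-405)/(-225493) = 240661/452019 + 322/(-225493) = 240661*(1/452019) + 322*(-1/225493) = 240661/452019 - 322/225493 = 54121820755/101927120367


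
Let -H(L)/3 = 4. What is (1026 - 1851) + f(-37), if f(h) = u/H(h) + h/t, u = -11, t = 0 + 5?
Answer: -49889/60 ≈ -831.48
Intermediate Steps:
H(L) = -12 (H(L) = -3*4 = -12)
t = 5
f(h) = 11/12 + h/5 (f(h) = -11/(-12) + h/5 = -11*(-1/12) + h*(⅕) = 11/12 + h/5)
(1026 - 1851) + f(-37) = (1026 - 1851) + (11/12 + (⅕)*(-37)) = -825 + (11/12 - 37/5) = -825 - 389/60 = -49889/60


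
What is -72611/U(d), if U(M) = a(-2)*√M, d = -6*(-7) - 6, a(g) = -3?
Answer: 72611/18 ≈ 4033.9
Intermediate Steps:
d = 36 (d = 42 - 6 = 36)
U(M) = -3*√M
-72611/U(d) = -72611/((-3*√36)) = -72611/((-3*6)) = -72611/(-18) = -72611*(-1/18) = 72611/18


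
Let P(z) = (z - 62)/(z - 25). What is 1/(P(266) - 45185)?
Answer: -241/10889381 ≈ -2.2132e-5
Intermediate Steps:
P(z) = (-62 + z)/(-25 + z)
1/(P(266) - 45185) = 1/((-62 + 266)/(-25 + 266) - 45185) = 1/(204/241 - 45185) = 1/(-10889381/241) = -241/10889381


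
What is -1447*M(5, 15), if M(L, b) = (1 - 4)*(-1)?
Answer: -4341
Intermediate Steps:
M(L, b) = 3 (M(L, b) = -3*(-1) = 3)
-1447*M(5, 15) = -1447*3 = -4341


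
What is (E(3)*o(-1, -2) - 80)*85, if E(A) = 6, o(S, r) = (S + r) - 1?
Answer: -8840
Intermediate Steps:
o(S, r) = -1 + S + r
(E(3)*o(-1, -2) - 80)*85 = (6*(-1 - 1 - 2) - 80)*85 = (6*(-4) - 80)*85 = (-24 - 80)*85 = -104*85 = -8840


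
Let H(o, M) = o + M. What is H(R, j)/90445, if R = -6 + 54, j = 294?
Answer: 342/90445 ≈ 0.0037813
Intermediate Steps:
R = 48
H(o, M) = M + o
H(R, j)/90445 = (294 + 48)/90445 = 342*(1/90445) = 342/90445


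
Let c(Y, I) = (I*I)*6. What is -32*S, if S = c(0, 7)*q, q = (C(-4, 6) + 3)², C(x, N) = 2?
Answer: -235200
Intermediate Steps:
c(Y, I) = 6*I² (c(Y, I) = I²*6 = 6*I²)
q = 25 (q = (2 + 3)² = 5² = 25)
S = 7350 (S = (6*7²)*25 = (6*49)*25 = 294*25 = 7350)
-32*S = -32*7350 = -235200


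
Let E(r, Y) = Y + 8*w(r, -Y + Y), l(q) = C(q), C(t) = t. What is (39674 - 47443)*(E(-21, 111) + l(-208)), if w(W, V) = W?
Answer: 2058785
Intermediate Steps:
l(q) = q
E(r, Y) = Y + 8*r
(39674 - 47443)*(E(-21, 111) + l(-208)) = (39674 - 47443)*((111 + 8*(-21)) - 208) = -7769*((111 - 168) - 208) = -7769*(-57 - 208) = -7769*(-265) = 2058785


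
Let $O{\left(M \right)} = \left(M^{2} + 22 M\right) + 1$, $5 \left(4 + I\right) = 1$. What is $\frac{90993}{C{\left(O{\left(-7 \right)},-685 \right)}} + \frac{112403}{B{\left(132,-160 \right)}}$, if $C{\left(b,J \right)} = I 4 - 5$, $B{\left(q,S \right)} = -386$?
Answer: $- \frac{186969193}{38986} \approx -4795.8$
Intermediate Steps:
$I = - \frac{19}{5}$ ($I = -4 + \frac{1}{5} \cdot 1 = -4 + \frac{1}{5} = - \frac{19}{5} \approx -3.8$)
$O{\left(M \right)} = 1 + M^{2} + 22 M$
$C{\left(b,J \right)} = - \frac{101}{5}$ ($C{\left(b,J \right)} = \left(- \frac{19}{5}\right) 4 - 5 = - \frac{76}{5} - 5 = - \frac{101}{5}$)
$\frac{90993}{C{\left(O{\left(-7 \right)},-685 \right)}} + \frac{112403}{B{\left(132,-160 \right)}} = \frac{90993}{- \frac{101}{5}} + \frac{112403}{-386} = 90993 \left(- \frac{5}{101}\right) + 112403 \left(- \frac{1}{386}\right) = - \frac{454965}{101} - \frac{112403}{386} = - \frac{186969193}{38986}$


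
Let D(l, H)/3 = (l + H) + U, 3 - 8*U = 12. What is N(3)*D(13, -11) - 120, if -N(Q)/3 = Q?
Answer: -1149/8 ≈ -143.63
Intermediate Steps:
U = -9/8 (U = 3/8 - ⅛*12 = 3/8 - 3/2 = -9/8 ≈ -1.1250)
N(Q) = -3*Q
D(l, H) = -27/8 + 3*H + 3*l (D(l, H) = 3*((l + H) - 9/8) = 3*((H + l) - 9/8) = 3*(-9/8 + H + l) = -27/8 + 3*H + 3*l)
N(3)*D(13, -11) - 120 = (-3*3)*(-27/8 + 3*(-11) + 3*13) - 120 = -9*(-27/8 - 33 + 39) - 120 = -9*21/8 - 120 = -189/8 - 120 = -1149/8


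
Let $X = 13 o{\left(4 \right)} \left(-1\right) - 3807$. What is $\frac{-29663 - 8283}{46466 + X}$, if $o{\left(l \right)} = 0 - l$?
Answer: $- \frac{37946}{42711} \approx -0.88844$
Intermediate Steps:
$o{\left(l \right)} = - l$
$X = -3755$ ($X = 13 \left(\left(-1\right) 4\right) \left(-1\right) - 3807 = 13 \left(-4\right) \left(-1\right) - 3807 = \left(-52\right) \left(-1\right) - 3807 = 52 - 3807 = -3755$)
$\frac{-29663 - 8283}{46466 + X} = \frac{-29663 - 8283}{46466 - 3755} = - \frac{37946}{42711}$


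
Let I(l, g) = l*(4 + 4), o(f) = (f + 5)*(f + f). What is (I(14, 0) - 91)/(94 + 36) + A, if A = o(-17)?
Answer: 53061/130 ≈ 408.16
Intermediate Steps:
o(f) = 2*f*(5 + f) (o(f) = (5 + f)*(2*f) = 2*f*(5 + f))
A = 408 (A = 2*(-17)*(5 - 17) = 2*(-17)*(-12) = 408)
I(l, g) = 8*l (I(l, g) = l*8 = 8*l)
(I(14, 0) - 91)/(94 + 36) + A = (8*14 - 91)/(94 + 36) + 408 = (112 - 91)/130 + 408 = 21*(1/130) + 408 = 21/130 + 408 = 53061/130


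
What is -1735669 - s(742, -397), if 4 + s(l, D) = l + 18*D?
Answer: -1729261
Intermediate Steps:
s(l, D) = -4 + l + 18*D (s(l, D) = -4 + (l + 18*D) = -4 + l + 18*D)
-1735669 - s(742, -397) = -1735669 - (-4 + 742 + 18*(-397)) = -1735669 - (-4 + 742 - 7146) = -1735669 - 1*(-6408) = -1735669 + 6408 = -1729261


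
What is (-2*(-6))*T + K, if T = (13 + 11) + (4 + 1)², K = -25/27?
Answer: 15851/27 ≈ 587.07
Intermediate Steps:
K = -25/27 (K = -25*1/27 = -25/27 ≈ -0.92593)
T = 49 (T = 24 + 5² = 24 + 25 = 49)
(-2*(-6))*T + K = -2*(-6)*49 - 25/27 = 12*49 - 25/27 = 588 - 25/27 = 15851/27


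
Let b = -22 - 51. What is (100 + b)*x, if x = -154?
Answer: -4158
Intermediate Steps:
b = -73
(100 + b)*x = (100 - 73)*(-154) = 27*(-154) = -4158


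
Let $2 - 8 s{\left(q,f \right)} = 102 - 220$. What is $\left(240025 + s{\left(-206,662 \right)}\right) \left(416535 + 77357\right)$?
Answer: $118553835680$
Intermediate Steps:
$s{\left(q,f \right)} = 15$ ($s{\left(q,f \right)} = \frac{1}{4} - \frac{102 - 220}{8} = \frac{1}{4} - - \frac{59}{4} = \frac{1}{4} + \frac{59}{4} = 15$)
$\left(240025 + s{\left(-206,662 \right)}\right) \left(416535 + 77357\right) = \left(240025 + 15\right) \left(416535 + 77357\right) = 240040 \cdot 493892 = 118553835680$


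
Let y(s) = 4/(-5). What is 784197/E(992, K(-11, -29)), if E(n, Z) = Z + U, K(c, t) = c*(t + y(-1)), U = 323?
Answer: 3920985/3254 ≈ 1205.0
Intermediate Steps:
y(s) = -4/5 (y(s) = 4*(-1/5) = -4/5)
K(c, t) = c*(-4/5 + t) (K(c, t) = c*(t - 4/5) = c*(-4/5 + t))
E(n, Z) = 323 + Z (E(n, Z) = Z + 323 = 323 + Z)
784197/E(992, K(-11, -29)) = 784197/(323 + (1/5)*(-11)*(-4 + 5*(-29))) = 784197/(323 + (1/5)*(-11)*(-4 - 145)) = 784197/(323 + (1/5)*(-11)*(-149)) = 784197/(323 + 1639/5) = 784197/(3254/5) = 784197*(5/3254) = 3920985/3254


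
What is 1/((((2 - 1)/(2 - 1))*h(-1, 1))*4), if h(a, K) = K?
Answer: ¼ ≈ 0.25000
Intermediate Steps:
1/((((2 - 1)/(2 - 1))*h(-1, 1))*4) = 1/((((2 - 1)/(2 - 1))*1)*4) = 1/(((1/1)*1)*4) = 1/(((1*1)*1)*4) = 1/((1*1)*4) = 1/(1*4) = 1/4 = ¼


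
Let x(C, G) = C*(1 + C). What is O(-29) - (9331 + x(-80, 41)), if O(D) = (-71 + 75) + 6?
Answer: -15641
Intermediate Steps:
O(D) = 10 (O(D) = 4 + 6 = 10)
O(-29) - (9331 + x(-80, 41)) = 10 - (9331 - 80*(1 - 80)) = 10 - (9331 - 80*(-79)) = 10 - (9331 + 6320) = 10 - 1*15651 = 10 - 15651 = -15641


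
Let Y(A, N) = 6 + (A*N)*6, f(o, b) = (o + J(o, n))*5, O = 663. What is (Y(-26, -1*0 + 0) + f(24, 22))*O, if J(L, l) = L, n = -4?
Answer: 163098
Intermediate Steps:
f(o, b) = 10*o (f(o, b) = (o + o)*5 = (2*o)*5 = 10*o)
Y(A, N) = 6 + 6*A*N
(Y(-26, -1*0 + 0) + f(24, 22))*O = ((6 + 6*(-26)*(-1*0 + 0)) + 10*24)*663 = ((6 + 6*(-26)*(0 + 0)) + 240)*663 = ((6 + 6*(-26)*0) + 240)*663 = ((6 + 0) + 240)*663 = (6 + 240)*663 = 246*663 = 163098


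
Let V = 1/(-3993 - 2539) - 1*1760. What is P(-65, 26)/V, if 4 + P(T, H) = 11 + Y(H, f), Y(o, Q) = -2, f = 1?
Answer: -32660/11496321 ≈ -0.0028409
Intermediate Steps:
P(T, H) = 5 (P(T, H) = -4 + (11 - 2) = -4 + 9 = 5)
V = -11496321/6532 (V = 1/(-6532) - 1760 = -1/6532 - 1760 = -11496321/6532 ≈ -1760.0)
P(-65, 26)/V = 5/(-11496321/6532) = 5*(-6532/11496321) = -32660/11496321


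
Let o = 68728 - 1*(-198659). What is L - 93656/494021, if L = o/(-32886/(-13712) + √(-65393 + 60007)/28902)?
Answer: 3109801211018145896383610128/27893551455837212687333 - 90813374094083616*I*√5386/56462278842067873 ≈ 1.1149e+5 - 118.04*I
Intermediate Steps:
o = 267387 (o = 68728 + 198659 = 267387)
L = 267387/(16443/6856 + I*√5386/28902) (L = 267387/(-32886/(-13712) + √(-65393 + 60007)/28902) = 267387/(-32886*(-1/13712) + √(-5386)*(1/28902)) = 267387/(16443/6856 + (I*√5386)*(1/28902)) = 267387/(16443/6856 + I*√5386/28902) ≈ 1.1149e+5 - 118.04*I)
L - 93656/494021 = (6294887259953186461896/56462278842067873 - 90813374094083616*I*√5386/56462278842067873) - 93656/494021 = 3109801211018145896383610128/27893551455837212687333 - 90813374094083616*I*√5386/56462278842067873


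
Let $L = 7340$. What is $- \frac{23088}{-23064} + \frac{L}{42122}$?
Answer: $\frac{23787552}{20239621} \approx 1.1753$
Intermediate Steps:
$- \frac{23088}{-23064} + \frac{L}{42122} = - \frac{23088}{-23064} + \frac{7340}{42122} = \left(-23088\right) \left(- \frac{1}{23064}\right) + 7340 \cdot \frac{1}{42122} = \frac{962}{961} + \frac{3670}{21061} = \frac{23787552}{20239621}$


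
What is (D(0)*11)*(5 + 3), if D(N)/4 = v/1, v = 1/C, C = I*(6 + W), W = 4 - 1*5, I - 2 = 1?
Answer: 352/15 ≈ 23.467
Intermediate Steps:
I = 3 (I = 2 + 1 = 3)
W = -1 (W = 4 - 5 = -1)
C = 15 (C = 3*(6 - 1) = 3*5 = 15)
v = 1/15 ≈ 0.066667
D(N) = 4/15 (D(N) = 4*((1/15)/1) = 4*((1/15)*1) = 4*(1/15) = 4/15)
(D(0)*11)*(5 + 3) = ((4/15)*11)*(5 + 3) = (44/15)*8 = 352/15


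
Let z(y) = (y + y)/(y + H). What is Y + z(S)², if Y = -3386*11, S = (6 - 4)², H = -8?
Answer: -37242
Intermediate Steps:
S = 4 (S = 2² = 4)
z(y) = 2*y/(-8 + y) (z(y) = (y + y)/(y - 8) = (2*y)/(-8 + y) = 2*y/(-8 + y))
Y = -37246
Y + z(S)² = -37246 + (2*4/(-8 + 4))² = -37246 + (2*4/(-4))² = -37246 + (2*4*(-¼))² = -37246 + (-2)² = -37246 + 4 = -37242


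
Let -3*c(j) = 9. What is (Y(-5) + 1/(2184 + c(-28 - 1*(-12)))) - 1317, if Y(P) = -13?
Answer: -2900729/2181 ≈ -1330.0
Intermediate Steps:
c(j) = -3 (c(j) = -⅓*9 = -3)
(Y(-5) + 1/(2184 + c(-28 - 1*(-12)))) - 1317 = (-13 + 1/(2184 - 3)) - 1317 = (-13 + 1/2181) - 1317 = -28352/2181 - 1317 = -2900729/2181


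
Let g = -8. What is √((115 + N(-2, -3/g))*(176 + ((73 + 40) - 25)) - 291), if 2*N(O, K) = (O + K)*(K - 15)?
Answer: 3*√59033/4 ≈ 182.23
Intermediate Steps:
N(O, K) = (-15 + K)*(K + O)/2 (N(O, K) = ((O + K)*(K - 15))/2 = ((K + O)*(-15 + K))/2 = ((-15 + K)*(K + O))/2 = (-15 + K)*(K + O)/2)
√((115 + N(-2, -3/g))*(176 + ((73 + 40) - 25)) - 291) = √((115 + ((-3/(-8))²/2 - (-45)/(2*(-8)) - 15/2*(-2) + (½)*(-3/(-8))*(-2)))*(176 + ((73 + 40) - 25)) - 291) = √((115 + ((-3*(-⅛))²/2 - (-45)*(-1)/(2*8) + 15 + (½)*(-3*(-⅛))*(-2)))*(176 + (113 - 25)) - 291) = √((115 + ((3/8)²/2 - 15/2*3/8 + 15 + (½)*(3/8)*(-2)))*(176 + 88) - 291) = √((115 + ((½)*(9/64) - 45/16 + 15 - 3/8))*264 - 291) = √((115 + (9/128 - 45/16 + 15 - 3/8))*264 - 291) = √((115 + 1521/128)*264 - 291) = √((16241/128)*264 - 291) = √(535953/16 - 291) = √(531297/16) = 3*√59033/4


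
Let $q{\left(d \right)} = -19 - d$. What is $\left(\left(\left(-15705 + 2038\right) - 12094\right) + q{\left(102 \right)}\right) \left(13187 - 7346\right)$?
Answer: $-151176762$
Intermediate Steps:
$\left(\left(\left(-15705 + 2038\right) - 12094\right) + q{\left(102 \right)}\right) \left(13187 - 7346\right) = \left(\left(\left(-15705 + 2038\right) - 12094\right) - 121\right) \left(13187 - 7346\right) = \left(\left(-13667 - 12094\right) - 121\right) 5841 = \left(-25761 - 121\right) 5841 = \left(-25882\right) 5841 = -151176762$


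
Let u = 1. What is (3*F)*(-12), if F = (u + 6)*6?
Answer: -1512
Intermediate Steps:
F = 42 (F = (1 + 6)*6 = 7*6 = 42)
(3*F)*(-12) = (3*42)*(-12) = 126*(-12) = -1512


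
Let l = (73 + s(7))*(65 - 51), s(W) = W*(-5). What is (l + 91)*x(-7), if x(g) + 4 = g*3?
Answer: -15575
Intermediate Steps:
s(W) = -5*W
l = 532 (l = (73 - 5*7)*(65 - 51) = (73 - 35)*14 = 38*14 = 532)
x(g) = -4 + 3*g (x(g) = -4 + g*3 = -4 + 3*g)
(l + 91)*x(-7) = (532 + 91)*(-4 + 3*(-7)) = 623*(-4 - 21) = 623*(-25) = -15575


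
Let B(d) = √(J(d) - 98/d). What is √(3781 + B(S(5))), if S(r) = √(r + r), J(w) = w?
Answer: √(94525 + 10*I*2^(¼)*5^(¾)*√11)/5 ≈ 61.49 + 0.042895*I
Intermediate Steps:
S(r) = √2*√r (S(r) = √(2*r) = √2*√r)
B(d) = √(d - 98/d)
√(3781 + B(S(5))) = √(3781 + √(√2*√5 - 98*√10/10)) = √(3781 + √(√10 - 98*√10/10)) = √(3781 + √(√10 - 49*√10/5)) = √(3781 + √(-44*√10/5)) = √(3781 + 2*I*2^(¼)*5^(¾)*(5*√11)/25)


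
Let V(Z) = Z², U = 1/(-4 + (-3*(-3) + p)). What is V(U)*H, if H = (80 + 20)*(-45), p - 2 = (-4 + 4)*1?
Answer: -4500/49 ≈ -91.837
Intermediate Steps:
p = 2 (p = 2 + (-4 + 4)*1 = 2 + 0*1 = 2 + 0 = 2)
H = -4500 (H = 100*(-45) = -4500)
U = ⅐ (U = 1/(-4 + (-3*(-3) + 2)) = 1/(-4 + (9 + 2)) = 1/(-4 + 11) = 1/7 = ⅐ ≈ 0.14286)
V(U)*H = (⅐)²*(-4500) = (1/49)*(-4500) = -4500/49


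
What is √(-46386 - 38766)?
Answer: 4*I*√5322 ≈ 291.81*I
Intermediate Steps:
√(-46386 - 38766) = √(-85152) = 4*I*√5322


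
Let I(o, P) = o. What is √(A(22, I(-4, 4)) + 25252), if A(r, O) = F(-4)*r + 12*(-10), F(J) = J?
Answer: 2*√6261 ≈ 158.25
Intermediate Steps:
A(r, O) = -120 - 4*r (A(r, O) = -4*r + 12*(-10) = -4*r - 120 = -120 - 4*r)
√(A(22, I(-4, 4)) + 25252) = √((-120 - 4*22) + 25252) = √((-120 - 88) + 25252) = √(-208 + 25252) = √25044 = 2*√6261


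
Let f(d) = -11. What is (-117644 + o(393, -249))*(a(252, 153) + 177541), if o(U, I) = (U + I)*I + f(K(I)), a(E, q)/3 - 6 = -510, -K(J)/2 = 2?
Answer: -27022387819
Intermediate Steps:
K(J) = -4 (K(J) = -2*2 = -4)
a(E, q) = -1512 (a(E, q) = 18 + 3*(-510) = 18 - 1530 = -1512)
o(U, I) = -11 + I*(I + U) (o(U, I) = (U + I)*I - 11 = (I + U)*I - 11 = I*(I + U) - 11 = -11 + I*(I + U))
(-117644 + o(393, -249))*(a(252, 153) + 177541) = (-117644 + (-11 + (-249)**2 - 249*393))*(-1512 + 177541) = (-117644 + (-11 + 62001 - 97857))*176029 = (-117644 - 35867)*176029 = -153511*176029 = -27022387819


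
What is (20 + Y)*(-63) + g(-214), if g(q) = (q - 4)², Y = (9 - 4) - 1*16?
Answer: 46957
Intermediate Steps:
Y = -11 (Y = 5 - 16 = -11)
g(q) = (-4 + q)²
(20 + Y)*(-63) + g(-214) = (20 - 11)*(-63) + (-4 - 214)² = 9*(-63) + (-218)² = -567 + 47524 = 46957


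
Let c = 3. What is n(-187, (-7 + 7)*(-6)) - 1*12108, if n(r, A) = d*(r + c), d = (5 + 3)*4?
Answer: -17996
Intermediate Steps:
d = 32 (d = 8*4 = 32)
n(r, A) = 96 + 32*r (n(r, A) = 32*(r + 3) = 32*(3 + r) = 96 + 32*r)
n(-187, (-7 + 7)*(-6)) - 1*12108 = (96 + 32*(-187)) - 1*12108 = (96 - 5984) - 12108 = -5888 - 12108 = -17996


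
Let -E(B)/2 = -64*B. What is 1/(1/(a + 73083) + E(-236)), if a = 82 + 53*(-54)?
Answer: -70303/2123713023 ≈ -3.3104e-5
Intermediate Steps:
E(B) = 128*B (E(B) = -(-128)*B = 128*B)
a = -2780 (a = 82 - 2862 = -2780)
1/(1/(a + 73083) + E(-236)) = 1/(1/(-2780 + 73083) + 128*(-236)) = 1/(1/70303 - 30208) = 1/(-2123713023/70303) = -70303/2123713023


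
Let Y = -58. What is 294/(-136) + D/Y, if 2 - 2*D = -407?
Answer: -2804/493 ≈ -5.6876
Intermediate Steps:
D = 409/2 (D = 1 - 1/2*(-407) = 1 + 407/2 = 409/2 ≈ 204.50)
294/(-136) + D/Y = 294/(-136) + (409/2)/(-58) = 294*(-1/136) + (409/2)*(-1/58) = -147/68 - 409/116 = -2804/493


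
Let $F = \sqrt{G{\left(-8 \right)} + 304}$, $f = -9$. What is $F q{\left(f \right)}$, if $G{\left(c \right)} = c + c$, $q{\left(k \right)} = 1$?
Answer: $12 \sqrt{2} \approx 16.971$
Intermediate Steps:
$G{\left(c \right)} = 2 c$
$F = 12 \sqrt{2}$ ($F = \sqrt{2 \left(-8\right) + 304} = \sqrt{-16 + 304} = \sqrt{288} = 12 \sqrt{2} \approx 16.971$)
$F q{\left(f \right)} = 12 \sqrt{2} \cdot 1 = 12 \sqrt{2}$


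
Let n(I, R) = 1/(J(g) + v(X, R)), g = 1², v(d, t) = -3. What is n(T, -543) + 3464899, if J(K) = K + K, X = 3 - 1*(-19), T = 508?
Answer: 3464898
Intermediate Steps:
X = 22 (X = 3 + 19 = 22)
g = 1
J(K) = 2*K
n(I, R) = -1 (n(I, R) = 1/(2*1 - 3) = 1/(2 - 3) = 1/(-1) = -1)
n(T, -543) + 3464899 = -1 + 3464899 = 3464898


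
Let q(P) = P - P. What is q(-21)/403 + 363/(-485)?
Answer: -363/485 ≈ -0.74845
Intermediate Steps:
q(P) = 0
q(-21)/403 + 363/(-485) = 0/403 + 363/(-485) = 0*(1/403) + 363*(-1/485) = 0 - 363/485 = -363/485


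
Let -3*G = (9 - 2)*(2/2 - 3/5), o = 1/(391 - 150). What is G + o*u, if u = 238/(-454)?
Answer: -767683/820605 ≈ -0.93551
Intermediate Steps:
u = -119/227 (u = 238*(-1/454) = -119/227 ≈ -0.52423)
o = 1/241 ≈ 0.0041494
G = -14/15 (G = -(9 - 2)*(2/2 - 3/5)/3 = -7*(2*(½) - 3*⅕)/3 = -7*(1 - ⅗)/3 = -7*2/(3*5) = -⅓*14/5 = -14/15 ≈ -0.93333)
G + o*u = -14/15 + (1/241)*(-119/227) = -14/15 - 119/54707 = -767683/820605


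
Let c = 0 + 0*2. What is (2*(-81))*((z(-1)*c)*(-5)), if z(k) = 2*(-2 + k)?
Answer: 0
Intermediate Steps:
z(k) = -4 + 2*k
c = 0 (c = 0 + 0 = 0)
(2*(-81))*((z(-1)*c)*(-5)) = (2*(-81))*(((-4 + 2*(-1))*0)*(-5)) = -162*(-4 - 2)*0*(-5) = -162*(-6*0)*(-5) = -0*(-5) = -162*0 = 0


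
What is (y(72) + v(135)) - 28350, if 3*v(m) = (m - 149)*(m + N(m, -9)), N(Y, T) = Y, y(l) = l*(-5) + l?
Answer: -29898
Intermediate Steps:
y(l) = -4*l (y(l) = -5*l + l = -4*l)
v(m) = 2*m*(-149 + m)/3 (v(m) = ((m - 149)*(m + m))/3 = ((-149 + m)*(2*m))/3 = (2*m*(-149 + m))/3 = 2*m*(-149 + m)/3)
(y(72) + v(135)) - 28350 = (-4*72 + (⅔)*135*(-149 + 135)) - 28350 = (-288 + (⅔)*135*(-14)) - 28350 = (-288 - 1260) - 28350 = -1548 - 28350 = -29898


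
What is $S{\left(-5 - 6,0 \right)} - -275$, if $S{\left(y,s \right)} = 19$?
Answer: $294$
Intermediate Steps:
$S{\left(-5 - 6,0 \right)} - -275 = 19 - -275 = 19 + 275 = 294$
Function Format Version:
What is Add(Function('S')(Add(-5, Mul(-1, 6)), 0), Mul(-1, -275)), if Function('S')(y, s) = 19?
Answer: 294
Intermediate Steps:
Add(Function('S')(Add(-5, Mul(-1, 6)), 0), Mul(-1, -275)) = Add(19, Mul(-1, -275)) = Add(19, 275) = 294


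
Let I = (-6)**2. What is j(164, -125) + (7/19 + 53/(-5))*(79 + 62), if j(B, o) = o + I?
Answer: -145507/95 ≈ -1531.7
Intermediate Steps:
I = 36
j(B, o) = 36 + o (j(B, o) = o + 36 = 36 + o)
j(164, -125) + (7/19 + 53/(-5))*(79 + 62) = (36 - 125) + (7/19 + 53/(-5))*(79 + 62) = -89 + (7*(1/19) + 53*(-1/5))*141 = -89 + (7/19 - 53/5)*141 = -89 - 972/95*141 = -89 - 137052/95 = -145507/95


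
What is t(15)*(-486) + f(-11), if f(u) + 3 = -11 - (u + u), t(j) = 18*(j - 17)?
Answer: 17504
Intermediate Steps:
t(j) = -306 + 18*j (t(j) = 18*(-17 + j) = -306 + 18*j)
f(u) = -14 - 2*u (f(u) = -3 + (-11 - (u + u)) = -3 + (-11 - 2*u) = -14 - 2*u)
t(15)*(-486) + f(-11) = (-306 + 18*15)*(-486) + (-14 - 2*(-11)) = (-306 + 270)*(-486) + (-14 + 22) = -36*(-486) + 8 = 17496 + 8 = 17504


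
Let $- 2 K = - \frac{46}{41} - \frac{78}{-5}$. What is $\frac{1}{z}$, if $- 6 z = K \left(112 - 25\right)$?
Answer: $\frac{205}{21518} \approx 0.0095269$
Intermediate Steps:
$K = - \frac{1484}{205}$ ($K = - \frac{- \frac{46}{41} - \frac{78}{-5}}{2} = - \frac{\left(-46\right) \frac{1}{41} - - \frac{78}{5}}{2} = - \frac{- \frac{46}{41} + \frac{78}{5}}{2} = \left(- \frac{1}{2}\right) \frac{2968}{205} = - \frac{1484}{205} \approx -7.239$)
$z = \frac{21518}{205}$ ($z = - \frac{\left(- \frac{1484}{205}\right) \left(112 - 25\right)}{6} = - \frac{\left(- \frac{1484}{205}\right) 87}{6} = \left(- \frac{1}{6}\right) \left(- \frac{129108}{205}\right) = \frac{21518}{205} \approx 104.97$)
$\frac{1}{z} = \frac{1}{\frac{21518}{205}} = \frac{205}{21518}$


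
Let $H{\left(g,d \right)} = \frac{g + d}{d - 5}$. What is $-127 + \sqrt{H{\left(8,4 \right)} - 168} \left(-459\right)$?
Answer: $-127 - 2754 i \sqrt{5} \approx -127.0 - 6158.1 i$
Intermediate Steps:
$H{\left(g,d \right)} = \frac{d + g}{-5 + d}$
$-127 + \sqrt{H{\left(8,4 \right)} - 168} \left(-459\right) = -127 + \sqrt{\frac{4 + 8}{-5 + 4} - 168} \left(-459\right) = -127 + \sqrt{\frac{1}{-1} \cdot 12 - 168} \left(-459\right) = -127 + \sqrt{\left(-1\right) 12 - 168} \left(-459\right) = -127 + \sqrt{-12 - 168} \left(-459\right) = -127 + \sqrt{-180} \left(-459\right) = -127 + 6 i \sqrt{5} \left(-459\right) = -127 - 2754 i \sqrt{5}$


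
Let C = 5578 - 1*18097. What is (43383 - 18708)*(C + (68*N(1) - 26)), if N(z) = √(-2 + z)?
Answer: -309547875 + 1677900*I ≈ -3.0955e+8 + 1.6779e+6*I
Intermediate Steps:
C = -12519 (C = 5578 - 18097 = -12519)
(43383 - 18708)*(C + (68*N(1) - 26)) = (43383 - 18708)*(-12519 + (68*√(-2 + 1) - 26)) = 24675*(-12519 + (68*√(-1) - 26)) = 24675*(-12519 + (68*I - 26)) = 24675*(-12519 + (-26 + 68*I)) = 24675*(-12545 + 68*I) = -309547875 + 1677900*I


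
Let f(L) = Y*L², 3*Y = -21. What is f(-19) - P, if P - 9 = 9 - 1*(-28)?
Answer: -2573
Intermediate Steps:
Y = -7 (Y = (⅓)*(-21) = -7)
P = 46 (P = 9 + (9 - 1*(-28)) = 9 + (9 + 28) = 9 + 37 = 46)
f(L) = -7*L²
f(-19) - P = -7*(-19)² - 1*46 = -7*361 - 46 = -2527 - 46 = -2573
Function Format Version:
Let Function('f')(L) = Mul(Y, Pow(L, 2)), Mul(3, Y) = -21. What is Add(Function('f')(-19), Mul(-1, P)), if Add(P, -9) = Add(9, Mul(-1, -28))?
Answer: -2573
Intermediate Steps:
Y = -7 (Y = Mul(Rational(1, 3), -21) = -7)
P = 46 (P = Add(9, Add(9, Mul(-1, -28))) = Add(9, Add(9, 28)) = Add(9, 37) = 46)
Function('f')(L) = Mul(-7, Pow(L, 2))
Add(Function('f')(-19), Mul(-1, P)) = Add(Mul(-7, Pow(-19, 2)), Mul(-1, 46)) = Add(Mul(-7, 361), -46) = Add(-2527, -46) = -2573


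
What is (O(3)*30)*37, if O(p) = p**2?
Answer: 9990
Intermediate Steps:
(O(3)*30)*37 = (3**2*30)*37 = (9*30)*37 = 270*37 = 9990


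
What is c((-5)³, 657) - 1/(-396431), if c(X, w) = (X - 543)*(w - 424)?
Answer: -61702106563/396431 ≈ -1.5564e+5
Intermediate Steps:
c(X, w) = (-543 + X)*(-424 + w)
c((-5)³, 657) - 1/(-396431) = (230232 - 543*657 - 424*(-5)³ + (-5)³*657) - 1/(-396431) = (230232 - 356751 - 424*(-125) - 125*657) - 1*(-1/396431) = (230232 - 356751 + 53000 - 82125) + 1/396431 = -155644 + 1/396431 = -61702106563/396431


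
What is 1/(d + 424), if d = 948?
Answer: 1/1372 ≈ 0.00072886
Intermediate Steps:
1/(d + 424) = 1/(948 + 424) = 1/1372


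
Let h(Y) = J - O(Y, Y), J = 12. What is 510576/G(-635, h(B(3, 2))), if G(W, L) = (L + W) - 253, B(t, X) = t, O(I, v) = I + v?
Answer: -85096/147 ≈ -578.88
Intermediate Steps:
h(Y) = 12 - 2*Y (h(Y) = 12 - (Y + Y) = 12 - 2*Y)
G(W, L) = -253 + L + W
510576/G(-635, h(B(3, 2))) = 510576/(-253 + (12 - 2*3) - 635) = 510576/(-253 + (12 - 6) - 635) = 510576/(-253 + 6 - 635) = 510576/(-882) = 510576*(-1/882) = -85096/147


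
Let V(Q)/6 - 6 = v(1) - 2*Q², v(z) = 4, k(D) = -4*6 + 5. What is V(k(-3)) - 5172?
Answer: -9444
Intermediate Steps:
k(D) = -19 (k(D) = -24 + 5 = -19)
V(Q) = 60 - 12*Q² (V(Q) = 36 + 6*(4 - 2*Q²) = 36 + (24 - 12*Q²) = 60 - 12*Q²)
V(k(-3)) - 5172 = (60 - 12*(-19)²) - 5172 = (60 - 12*361) - 5172 = (60 - 4332) - 5172 = -4272 - 5172 = -9444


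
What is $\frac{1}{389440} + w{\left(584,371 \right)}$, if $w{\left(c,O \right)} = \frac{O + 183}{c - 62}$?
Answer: $\frac{107875141}{101643840} \approx 1.0613$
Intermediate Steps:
$w{\left(c,O \right)} = \frac{183 + O}{-62 + c}$
$\frac{1}{389440} + w{\left(584,371 \right)} = \frac{1}{389440} + \frac{183 + 371}{-62 + 584} = \frac{1}{389440} + \frac{1}{522} \cdot 554 = \frac{1}{389440} + \frac{277}{261} = \frac{107875141}{101643840}$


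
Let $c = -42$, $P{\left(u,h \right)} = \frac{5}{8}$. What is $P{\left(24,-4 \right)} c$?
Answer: $- \frac{105}{4} \approx -26.25$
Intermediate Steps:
$P{\left(u,h \right)} = \frac{5}{8}$ ($P{\left(u,h \right)} = 5 \cdot \frac{1}{8} = \frac{5}{8}$)
$P{\left(24,-4 \right)} c = \frac{5}{8} \left(-42\right) = - \frac{105}{4}$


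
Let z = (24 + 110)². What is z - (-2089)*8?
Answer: 34668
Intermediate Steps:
z = 17956 (z = 134² = 17956)
z - (-2089)*8 = 17956 - (-2089)*8 = 17956 - 1*(-16712) = 17956 + 16712 = 34668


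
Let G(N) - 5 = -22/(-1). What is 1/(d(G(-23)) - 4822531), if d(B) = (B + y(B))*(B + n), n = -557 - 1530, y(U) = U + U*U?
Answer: -1/6435511 ≈ -1.5539e-7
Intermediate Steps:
y(U) = U + U²
G(N) = 27 (G(N) = 5 - 22/(-1) = 5 - 22*(-1) = 5 + 22 = 27)
n = -2087
d(B) = (-2087 + B)*(B + B*(1 + B)) (d(B) = (B + B*(1 + B))*(B - 2087) = (B + B*(1 + B))*(-2087 + B) = (-2087 + B)*(B + B*(1 + B)))
1/(d(G(-23)) - 4822531) = 1/(27*(-4174 + 27² - 2085*27) - 4822531) = 1/(27*(-4174 + 729 - 56295) - 4822531) = 1/(27*(-59740) - 4822531) = 1/(-1612980 - 4822531) = 1/(-6435511) = -1/6435511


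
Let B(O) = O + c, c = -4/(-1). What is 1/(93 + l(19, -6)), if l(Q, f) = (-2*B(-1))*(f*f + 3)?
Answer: -1/141 ≈ -0.0070922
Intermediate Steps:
c = 4 (c = -4*(-1) = 4)
B(O) = 4 + O (B(O) = O + 4 = 4 + O)
l(Q, f) = -18 - 6*f**2 (l(Q, f) = (-2*(4 - 1))*(f*f + 3) = (-2*3)*(f**2 + 3) = -6*(3 + f**2) = -18 - 6*f**2)
1/(93 + l(19, -6)) = 1/(93 + (-18 - 6*(-6)**2)) = 1/(93 + (-18 - 6*36)) = 1/(93 + (-18 - 216)) = 1/(93 - 234) = 1/(-141) = -1/141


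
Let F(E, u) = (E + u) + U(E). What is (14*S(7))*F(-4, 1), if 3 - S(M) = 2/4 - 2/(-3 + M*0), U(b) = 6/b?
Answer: -231/2 ≈ -115.50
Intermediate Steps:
S(M) = 11/6 (S(M) = 3 - (2/4 - 2/(-3 + M*0)) = 3 - (2*(1/4) - 2/(-3 + 0)) = 3 - (1/2 - 2/(-3)) = 3 - (1/2 - 2*(-1/3)) = 3 - (1/2 + 2/3) = 3 - 1*7/6 = 3 - 7/6 = 11/6)
F(E, u) = E + u + 6/E (F(E, u) = (E + u) + 6/E = E + u + 6/E)
(14*S(7))*F(-4, 1) = (14*(11/6))*(-4 + 1 + 6/(-4)) = 77*(-4 + 1 + 6*(-1/4))/3 = 77*(-4 + 1 - 3/2)/3 = (77/3)*(-9/2) = -231/2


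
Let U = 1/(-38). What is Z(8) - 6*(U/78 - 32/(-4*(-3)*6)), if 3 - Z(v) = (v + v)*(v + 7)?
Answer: -347279/1482 ≈ -234.33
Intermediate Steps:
U = -1/38 ≈ -0.026316
Z(v) = 3 - 2*v*(7 + v) (Z(v) = 3 - (v + v)*(v + 7) = 3 - 2*v*(7 + v))
Z(8) - 6*(U/78 - 32/(-4*(-3)*6)) = (3 - 14*8 - 2*8²) - 6*(-1/38/78 - 32/(-4*(-3)*6)) = (3 - 112 - 2*64) - 6*(-1/38*1/78 - 32/(12*6)) = (3 - 112 - 128) - 6*(-1/2964 - 32/72) = -237 - 6*(-1/2964 - 32*1/72) = -237 - 6*(-1/2964 - 4/9) = -237 - 6*(-3955/8892) = -237 + 3955/1482 = -347279/1482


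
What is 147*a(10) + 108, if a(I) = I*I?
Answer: 14808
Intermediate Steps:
a(I) = I²
147*a(10) + 108 = 147*10² + 108 = 147*100 + 108 = 14700 + 108 = 14808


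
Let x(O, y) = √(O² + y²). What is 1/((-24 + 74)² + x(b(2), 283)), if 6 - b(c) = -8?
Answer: 500/1233943 - √80285/6169715 ≈ 0.00035928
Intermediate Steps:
b(c) = 14 (b(c) = 6 - 1*(-8) = 6 + 8 = 14)
1/((-24 + 74)² + x(b(2), 283)) = 1/((-24 + 74)² + √(14² + 283²)) = 1/(50² + √(196 + 80089)) = 1/(2500 + √80285)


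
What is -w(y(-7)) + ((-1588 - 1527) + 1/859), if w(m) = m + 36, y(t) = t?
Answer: -2700695/859 ≈ -3144.0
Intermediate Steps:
w(m) = 36 + m
-w(y(-7)) + ((-1588 - 1527) + 1/859) = -(36 - 7) + ((-1588 - 1527) + 1/859) = -1*29 + (-3115 + 1/859) = -29 - 2675784/859 = -2700695/859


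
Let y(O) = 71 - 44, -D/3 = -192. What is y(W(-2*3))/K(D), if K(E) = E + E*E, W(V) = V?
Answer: 3/36928 ≈ 8.1239e-5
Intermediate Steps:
D = 576 (D = -3*(-192) = 576)
y(O) = 27
K(E) = E + E²
y(W(-2*3))/K(D) = 27/((576*(1 + 576))) = 27/((576*577)) = 27/332352 = 27*(1/332352) = 3/36928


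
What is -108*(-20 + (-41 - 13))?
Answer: 7992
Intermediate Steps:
-108*(-20 + (-41 - 13)) = -108*(-20 - 54) = -108*(-74) = 7992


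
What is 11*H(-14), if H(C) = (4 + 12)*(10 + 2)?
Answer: 2112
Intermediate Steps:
H(C) = 192 (H(C) = 16*12 = 192)
11*H(-14) = 11*192 = 2112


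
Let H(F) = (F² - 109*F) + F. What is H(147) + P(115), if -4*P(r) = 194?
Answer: 11369/2 ≈ 5684.5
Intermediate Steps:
P(r) = -97/2 (P(r) = -¼*194 = -97/2)
H(F) = F² - 108*F
H(147) + P(115) = 147*(-108 + 147) - 97/2 = 147*39 - 97/2 = 5733 - 97/2 = 11369/2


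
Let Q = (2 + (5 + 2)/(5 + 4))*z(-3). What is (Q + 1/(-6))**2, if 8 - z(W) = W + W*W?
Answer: 9409/324 ≈ 29.040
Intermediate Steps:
z(W) = 8 - W - W**2 (z(W) = 8 - (W + W*W) = 8 - (W + W**2) = 8 + (-W - W**2) = 8 - W - W**2)
Q = 50/9 (Q = (2 + (5 + 2)/(5 + 4))*(8 - 1*(-3) - 1*(-3)**2) = (2 + 7/9)*(8 + 3 - 1*9) = (2 + 7*(1/9))*(8 + 3 - 9) = (2 + 7/9)*2 = (25/9)*2 = 50/9 ≈ 5.5556)
(Q + 1/(-6))**2 = (50/9 + 1/(-6))**2 = (50/9 - 1/6)**2 = (97/18)**2 = 9409/324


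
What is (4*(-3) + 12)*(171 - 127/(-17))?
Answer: 0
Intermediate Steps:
(4*(-3) + 12)*(171 - 127/(-17)) = (-12 + 12)*(171 - 127*(-1/17)) = 0*(171 + 127/17) = 0*(3034/17) = 0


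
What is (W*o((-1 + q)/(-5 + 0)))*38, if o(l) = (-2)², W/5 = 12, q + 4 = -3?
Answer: 9120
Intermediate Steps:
q = -7 (q = -4 - 3 = -7)
W = 60 (W = 5*12 = 60)
o(l) = 4
(W*o((-1 + q)/(-5 + 0)))*38 = (60*4)*38 = 240*38 = 9120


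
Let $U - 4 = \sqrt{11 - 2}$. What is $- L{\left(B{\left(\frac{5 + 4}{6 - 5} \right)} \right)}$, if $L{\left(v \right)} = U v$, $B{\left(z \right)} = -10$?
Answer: $70$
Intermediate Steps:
$U = 7$ ($U = 4 + \sqrt{11 - 2} = 4 + \sqrt{9} = 4 + 3 = 7$)
$L{\left(v \right)} = 7 v$
$- L{\left(B{\left(\frac{5 + 4}{6 - 5} \right)} \right)} = - 7 \left(-10\right) = \left(-1\right) \left(-70\right) = 70$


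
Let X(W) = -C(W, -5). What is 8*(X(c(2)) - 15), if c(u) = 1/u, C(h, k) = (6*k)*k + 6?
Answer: -1368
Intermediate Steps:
C(h, k) = 6 + 6*k**2 (C(h, k) = 6*k**2 + 6 = 6 + 6*k**2)
X(W) = -156 (X(W) = -(6 + 6*(-5)**2) = -(6 + 6*25) = -(6 + 150) = -1*156 = -156)
8*(X(c(2)) - 15) = 8*(-156 - 15) = 8*(-171) = -1368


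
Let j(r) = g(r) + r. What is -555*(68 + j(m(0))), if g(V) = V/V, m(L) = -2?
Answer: -37185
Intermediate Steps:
g(V) = 1
j(r) = 1 + r
-555*(68 + j(m(0))) = -555*(68 + (1 - 2)) = -555*(68 - 1) = -555*67 = -37185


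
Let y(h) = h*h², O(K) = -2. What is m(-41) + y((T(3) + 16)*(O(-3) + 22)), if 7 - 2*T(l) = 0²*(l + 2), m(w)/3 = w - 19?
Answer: 59318820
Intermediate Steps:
m(w) = -57 + 3*w (m(w) = 3*(w - 19) = 3*(-19 + w) = -57 + 3*w)
T(l) = 7/2 (T(l) = 7/2 - 0²*(l + 2)/2 = 7/2 - 0*(2 + l) = 7/2 - ½*0 = 7/2 + 0 = 7/2)
y(h) = h³
m(-41) + y((T(3) + 16)*(O(-3) + 22)) = (-57 + 3*(-41)) + ((7/2 + 16)*(-2 + 22))³ = (-57 - 123) + ((39/2)*20)³ = -180 + 390³ = -180 + 59319000 = 59318820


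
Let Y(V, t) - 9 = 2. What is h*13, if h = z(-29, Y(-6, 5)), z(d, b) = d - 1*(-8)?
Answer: -273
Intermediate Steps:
Y(V, t) = 11 (Y(V, t) = 9 + 2 = 11)
z(d, b) = 8 + d (z(d, b) = d + 8 = 8 + d)
h = -21 (h = 8 - 29 = -21)
h*13 = -21*13 = -273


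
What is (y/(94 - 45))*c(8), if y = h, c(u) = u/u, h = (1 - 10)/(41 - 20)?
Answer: -3/343 ≈ -0.0087464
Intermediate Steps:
h = -3/7 (h = -9/21 = -9*1/21 = -3/7 ≈ -0.42857)
c(u) = 1
y = -3/7 ≈ -0.42857
(y/(94 - 45))*c(8) = (-3/7/(94 - 45))*1 = (-3/7/49)*1 = ((1/49)*(-3/7))*1 = -3/343*1 = -3/343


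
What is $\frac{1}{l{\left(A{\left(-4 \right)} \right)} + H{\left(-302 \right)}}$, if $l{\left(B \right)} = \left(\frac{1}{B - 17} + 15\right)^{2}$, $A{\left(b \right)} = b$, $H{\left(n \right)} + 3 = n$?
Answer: $- \frac{441}{35909} \approx -0.012281$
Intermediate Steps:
$H{\left(n \right)} = -3 + n$
$l{\left(B \right)} = \left(15 + \frac{1}{-17 + B}\right)^{2}$ ($l{\left(B \right)} = \left(\frac{1}{-17 + B} + 15\right)^{2} = \left(15 + \frac{1}{-17 + B}\right)^{2}$)
$\frac{1}{l{\left(A{\left(-4 \right)} \right)} + H{\left(-302 \right)}} = \frac{1}{\frac{\left(-254 + 15 \left(-4\right)\right)^{2}}{\left(-17 - 4\right)^{2}} - 305} = \frac{1}{\frac{\left(-254 - 60\right)^{2}}{441} - 305} = \frac{1}{\left(-314\right)^{2} \cdot \frac{1}{441} - 305} = \frac{1}{98596 \cdot \frac{1}{441} - 305} = \frac{1}{\frac{98596}{441} - 305} = \frac{1}{- \frac{35909}{441}} = - \frac{441}{35909}$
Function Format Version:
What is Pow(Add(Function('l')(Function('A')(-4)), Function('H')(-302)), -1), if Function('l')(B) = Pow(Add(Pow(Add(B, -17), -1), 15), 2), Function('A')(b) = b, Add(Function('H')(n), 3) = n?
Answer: Rational(-441, 35909) ≈ -0.012281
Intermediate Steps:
Function('H')(n) = Add(-3, n)
Function('l')(B) = Pow(Add(15, Pow(Add(-17, B), -1)), 2) (Function('l')(B) = Pow(Add(Pow(Add(-17, B), -1), 15), 2) = Pow(Add(15, Pow(Add(-17, B), -1)), 2))
Pow(Add(Function('l')(Function('A')(-4)), Function('H')(-302)), -1) = Pow(Add(Mul(Pow(Add(-254, Mul(15, -4)), 2), Pow(Add(-17, -4), -2)), Add(-3, -302)), -1) = Pow(Add(Mul(Pow(Add(-254, -60), 2), Pow(-21, -2)), -305), -1) = Pow(Add(Mul(Pow(-314, 2), Rational(1, 441)), -305), -1) = Pow(Add(Mul(98596, Rational(1, 441)), -305), -1) = Pow(Add(Rational(98596, 441), -305), -1) = Pow(Rational(-35909, 441), -1) = Rational(-441, 35909)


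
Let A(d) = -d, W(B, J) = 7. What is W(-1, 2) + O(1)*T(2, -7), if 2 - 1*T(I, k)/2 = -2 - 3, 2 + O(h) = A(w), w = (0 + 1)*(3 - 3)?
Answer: -21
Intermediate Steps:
w = 0 (w = 1*0 = 0)
O(h) = -2 (O(h) = -2 - 1*0 = -2 + 0 = -2)
T(I, k) = 14 (T(I, k) = 4 - 2*(-2 - 3) = 4 - 2*(-5) = 4 + 10 = 14)
W(-1, 2) + O(1)*T(2, -7) = 7 - 2*14 = 7 - 28 = -21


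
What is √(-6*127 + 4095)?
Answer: √3333 ≈ 57.732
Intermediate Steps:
√(-6*127 + 4095) = √(-762 + 4095) = √3333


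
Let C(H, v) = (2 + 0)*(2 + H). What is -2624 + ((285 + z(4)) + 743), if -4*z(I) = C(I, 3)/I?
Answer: -6387/4 ≈ -1596.8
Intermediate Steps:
C(H, v) = 4 + 2*H (C(H, v) = 2*(2 + H) = 4 + 2*H)
z(I) = -(4 + 2*I)/(4*I)
-2624 + ((285 + z(4)) + 743) = -2624 + ((285 + (½)*(-2 - 1*4)/4) + 743) = -2624 + ((285 + (½)*(¼)*(-2 - 4)) + 743) = -2624 + ((285 + (½)*(¼)*(-6)) + 743) = -2624 + ((285 - ¾) + 743) = -2624 + (1137/4 + 743) = -2624 + 4109/4 = -6387/4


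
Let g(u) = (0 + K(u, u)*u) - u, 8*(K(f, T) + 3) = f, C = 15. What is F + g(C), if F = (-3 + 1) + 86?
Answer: 417/8 ≈ 52.125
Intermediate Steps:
K(f, T) = -3 + f/8
g(u) = -u + u*(-3 + u/8) (g(u) = (0 + (-3 + u/8)*u) - u = (0 + u*(-3 + u/8)) - u = u*(-3 + u/8) - u = -u + u*(-3 + u/8))
F = 84 (F = -2 + 86 = 84)
F + g(C) = 84 + (1/8)*15*(-32 + 15) = 84 + (1/8)*15*(-17) = 84 - 255/8 = 417/8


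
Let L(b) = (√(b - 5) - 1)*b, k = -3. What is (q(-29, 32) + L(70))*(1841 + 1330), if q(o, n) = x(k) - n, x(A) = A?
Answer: -332955 + 221970*√65 ≈ 1.4566e+6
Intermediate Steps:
L(b) = b*(-1 + √(-5 + b)) (L(b) = (√(-5 + b) - 1)*b = (-1 + √(-5 + b))*b = b*(-1 + √(-5 + b)))
q(o, n) = -3 - n
(q(-29, 32) + L(70))*(1841 + 1330) = ((-3 - 1*32) + 70*(-1 + √(-5 + 70)))*(1841 + 1330) = ((-3 - 32) + 70*(-1 + √65))*3171 = (-35 + (-70 + 70*√65))*3171 = (-105 + 70*√65)*3171 = -332955 + 221970*√65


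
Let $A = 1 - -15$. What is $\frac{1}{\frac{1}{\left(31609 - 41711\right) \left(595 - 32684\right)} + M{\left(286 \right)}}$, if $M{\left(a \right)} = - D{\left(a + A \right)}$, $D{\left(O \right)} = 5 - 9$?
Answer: $\frac{324163078}{1296652313} \approx 0.25$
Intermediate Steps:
$A = 16$ ($A = 1 + 15 = 16$)
$D{\left(O \right)} = -4$ ($D{\left(O \right)} = 5 - 9 = -4$)
$M{\left(a \right)} = 4$ ($M{\left(a \right)} = \left(-1\right) \left(-4\right) = 4$)
$\frac{1}{\frac{1}{\left(31609 - 41711\right) \left(595 - 32684\right)} + M{\left(286 \right)}} = \frac{1}{\frac{1}{\left(31609 - 41711\right) \left(595 - 32684\right)} + 4} = \frac{1}{\frac{1}{\left(-10102\right) \left(-32089\right)} + 4} = \frac{1}{\frac{1}{324163078} + 4} = \frac{1}{\frac{1296652313}{324163078}} = \frac{324163078}{1296652313}$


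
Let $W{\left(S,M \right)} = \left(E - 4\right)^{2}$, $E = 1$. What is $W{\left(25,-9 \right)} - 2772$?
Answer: $-2763$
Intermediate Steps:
$W{\left(S,M \right)} = 9$ ($W{\left(S,M \right)} = \left(1 - 4\right)^{2} = \left(-3\right)^{2} = 9$)
$W{\left(25,-9 \right)} - 2772 = 9 - 2772 = -2763$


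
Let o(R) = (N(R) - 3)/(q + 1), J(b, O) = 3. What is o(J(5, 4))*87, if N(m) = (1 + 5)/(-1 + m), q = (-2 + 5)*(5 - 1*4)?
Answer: 0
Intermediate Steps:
q = 3 (q = 3*(5 - 4) = 3*1 = 3)
N(m) = 6/(-1 + m)
o(R) = -3/4 + 3/(2*(-1 + R)) (o(R) = (6/(-1 + R) - 3)/(3 + 1) = (-3 + 6/(-1 + R))/4 = (-3 + 6/(-1 + R))*(1/4) = -3/4 + 3/(2*(-1 + R)))
o(J(5, 4))*87 = (3*(3 - 1*3)/(4*(-1 + 3)))*87 = ((3/4)*(3 - 3)/2)*87 = ((3/4)*(1/2)*0)*87 = 0*87 = 0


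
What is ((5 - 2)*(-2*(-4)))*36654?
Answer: 879696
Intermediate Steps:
((5 - 2)*(-2*(-4)))*36654 = (3*8)*36654 = 24*36654 = 879696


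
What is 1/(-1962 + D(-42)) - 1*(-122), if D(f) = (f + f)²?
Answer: 621469/5094 ≈ 122.00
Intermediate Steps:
D(f) = 4*f² (D(f) = (2*f)² = 4*f²)
1/(-1962 + D(-42)) - 1*(-122) = 1/(-1962 + 4*(-42)²) - 1*(-122) = 1/(-1962 + 4*1764) + 122 = 1/(-1962 + 7056) + 122 = 1/5094 + 122 = 621469/5094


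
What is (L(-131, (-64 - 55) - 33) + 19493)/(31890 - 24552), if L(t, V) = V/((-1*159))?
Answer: 3099539/1166742 ≈ 2.6566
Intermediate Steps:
L(t, V) = -V/159 (L(t, V) = V/(-159) = V*(-1/159) = -V/159)
(L(-131, (-64 - 55) - 33) + 19493)/(31890 - 24552) = (-((-64 - 55) - 33)/159 + 19493)/(31890 - 24552) = (-(-119 - 33)/159 + 19493)/7338 = (-1/159*(-152) + 19493)*(1/7338) = (152/159 + 19493)*(1/7338) = (3099539/159)*(1/7338) = 3099539/1166742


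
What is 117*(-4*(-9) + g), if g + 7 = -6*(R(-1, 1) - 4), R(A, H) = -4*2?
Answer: 11817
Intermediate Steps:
R(A, H) = -8
g = 65 (g = -7 - 6*(-8 - 4) = -7 - 6*(-12) = -7 + 72 = 65)
117*(-4*(-9) + g) = 117*(-4*(-9) + 65) = 117*(36 + 65) = 117*101 = 11817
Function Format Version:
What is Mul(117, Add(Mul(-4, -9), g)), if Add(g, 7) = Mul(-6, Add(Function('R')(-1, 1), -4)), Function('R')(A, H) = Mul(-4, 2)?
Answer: 11817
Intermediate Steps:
Function('R')(A, H) = -8
g = 65 (g = Add(-7, Mul(-6, Add(-8, -4))) = Add(-7, Mul(-6, -12)) = Add(-7, 72) = 65)
Mul(117, Add(Mul(-4, -9), g)) = Mul(117, Add(Mul(-4, -9), 65)) = Mul(117, Add(36, 65)) = Mul(117, 101) = 11817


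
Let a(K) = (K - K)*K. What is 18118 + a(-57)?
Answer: 18118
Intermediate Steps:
a(K) = 0 (a(K) = 0*K = 0)
18118 + a(-57) = 18118 + 0 = 18118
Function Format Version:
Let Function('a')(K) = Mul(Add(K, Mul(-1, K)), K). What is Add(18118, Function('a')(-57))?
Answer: 18118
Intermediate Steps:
Function('a')(K) = 0 (Function('a')(K) = Mul(0, K) = 0)
Add(18118, Function('a')(-57)) = Add(18118, 0) = 18118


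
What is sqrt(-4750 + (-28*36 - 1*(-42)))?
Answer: 2*I*sqrt(1429) ≈ 75.604*I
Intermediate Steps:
sqrt(-4750 + (-28*36 - 1*(-42))) = sqrt(-4750 + (-1008 + 42)) = sqrt(-4750 - 966) = sqrt(-5716) = 2*I*sqrt(1429)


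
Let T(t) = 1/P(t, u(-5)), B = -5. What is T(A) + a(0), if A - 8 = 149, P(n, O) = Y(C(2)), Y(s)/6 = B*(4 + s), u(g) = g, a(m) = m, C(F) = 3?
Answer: -1/210 ≈ -0.0047619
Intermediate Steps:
Y(s) = -120 - 30*s (Y(s) = 6*(-5*(4 + s)) = 6*(-20 - 5*s) = -120 - 30*s)
P(n, O) = -210 (P(n, O) = -120 - 30*3 = -120 - 90 = -210)
A = 157 (A = 8 + 149 = 157)
T(t) = -1/210 (T(t) = 1/(-210) = -1/210)
T(A) + a(0) = -1/210 + 0 = -1/210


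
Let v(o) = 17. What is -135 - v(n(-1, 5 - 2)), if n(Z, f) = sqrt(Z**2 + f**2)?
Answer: -152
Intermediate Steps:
-135 - v(n(-1, 5 - 2)) = -135 - 1*17 = -135 - 17 = -152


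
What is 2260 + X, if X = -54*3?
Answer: 2098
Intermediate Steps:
X = -162
2260 + X = 2260 - 162 = 2098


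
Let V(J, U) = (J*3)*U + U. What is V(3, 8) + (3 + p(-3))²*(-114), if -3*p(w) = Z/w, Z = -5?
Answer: -16232/27 ≈ -601.19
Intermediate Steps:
V(J, U) = U + 3*J*U (V(J, U) = (3*J)*U + U = 3*J*U + U = U + 3*J*U)
p(w) = 5/(3*w) (p(w) = -(-5)/(3*w) = 5/(3*w))
V(3, 8) + (3 + p(-3))²*(-114) = 8*(1 + 3*3) + (3 + (5/3)/(-3))²*(-114) = 8*(1 + 9) + (3 + (5/3)*(-⅓))²*(-114) = 8*10 + (3 - 5/9)²*(-114) = 80 + (22/9)²*(-114) = 80 + (484/81)*(-114) = 80 - 18392/27 = -16232/27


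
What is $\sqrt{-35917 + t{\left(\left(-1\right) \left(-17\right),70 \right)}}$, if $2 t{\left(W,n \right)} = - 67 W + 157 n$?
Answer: $\frac{3 i \sqrt{13774}}{2} \approx 176.04 i$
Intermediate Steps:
$t{\left(W,n \right)} = - \frac{67 W}{2} + \frac{157 n}{2}$ ($t{\left(W,n \right)} = \frac{- 67 W + 157 n}{2} = - \frac{67 W}{2} + \frac{157 n}{2}$)
$\sqrt{-35917 + t{\left(\left(-1\right) \left(-17\right),70 \right)}} = \sqrt{-35917 + \left(- \frac{67 \left(\left(-1\right) \left(-17\right)\right)}{2} + \frac{157}{2} \cdot 70\right)} = \sqrt{-35917 + \left(\left(- \frac{67}{2}\right) 17 + 5495\right)} = \sqrt{-35917 + \left(- \frac{1139}{2} + 5495\right)} = \sqrt{-35917 + \frac{9851}{2}} = \sqrt{- \frac{61983}{2}} = \frac{3 i \sqrt{13774}}{2}$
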